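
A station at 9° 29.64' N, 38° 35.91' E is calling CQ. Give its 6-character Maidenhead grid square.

Add 180° to longitude and 90° to latitude: 218.5985, 99.4940.
Field (20°×10°, letters A–R): lon ⌊218.5985/20⌋ = 10 → K; lat ⌊99.4940/10⌋ = 9 → J.
Square (2°×1°, digits 0–9): lon ⌊18.5985/2⌋ = 9; lat ⌊9.4940/1⌋ = 9.
Subsquare (5′×2.5′, letters a–x): lon ⌊0.5985/0.0833333⌋ = 7 → h; lat ⌊0.4940/0.0416667⌋ = 11 → l.

KJ99hl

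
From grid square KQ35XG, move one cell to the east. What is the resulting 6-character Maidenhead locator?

Longitude subsquare x = 23; +1 → 24, wraps to 0 = a, carry into square.
Longitude square 3; +1 → 4.
The latitude characters are unchanged.

KQ45ag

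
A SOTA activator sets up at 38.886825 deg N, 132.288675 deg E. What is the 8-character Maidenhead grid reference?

PM68dv42

Shift to the Maidenhead origin (180°W, 90°S): lon 312.28868, lat 128.88682.
Field (20°×10°, letters A–R): lon ⌊312.28868/20⌋ = 15 → P; lat ⌊128.88682/10⌋ = 12 → M.
Square (2°×1°, digits 0–9): lon ⌊12.28868/2⌋ = 6; lat ⌊8.88682/1⌋ = 8.
Subsquare (5′×2.5′, letters a–x): lon ⌊0.28868/0.0833333⌋ = 3 → d; lat ⌊0.88682/0.0416667⌋ = 21 → v.
Extended square (30″×15″, digits 0–9): lon ⌊0.03868/0.00833333⌋ = 4; lat ⌊0.01182/0.00416667⌋ = 2.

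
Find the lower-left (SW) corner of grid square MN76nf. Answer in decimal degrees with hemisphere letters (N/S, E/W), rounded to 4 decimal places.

46.2083° N, 75.0833° E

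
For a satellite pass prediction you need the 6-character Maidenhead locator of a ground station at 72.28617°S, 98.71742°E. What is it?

NB97ir

Offset from 180°W / 90°S: lon 278.7174°, lat 17.7138°.
Field: 278.7174/20 → 13 → N, 17.7138/10 → 1 → B; chars NB.
Square: 18.7174/2 → 9, 7.7138/1 → 7; chars 97.
Subsquare: 0.7174/0.0833333 → 8 → i, 0.7138/0.0416667 → 17 → r; chars ir.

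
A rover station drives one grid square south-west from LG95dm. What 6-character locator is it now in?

LG95cl

Longitude subsquare d = 3; −1 → 2 = c.
Latitude subsquare m = 12; −1 → 11 = l.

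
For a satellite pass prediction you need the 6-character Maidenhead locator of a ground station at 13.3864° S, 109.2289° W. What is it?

DH56jo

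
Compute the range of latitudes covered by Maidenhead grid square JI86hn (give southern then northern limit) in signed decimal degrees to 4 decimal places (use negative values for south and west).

Field J=9, I=8: +9·20° lon, +8·10° lat → SW at lon 0°, lat -10°.
Square 8, 6: +8·2° lon, +6·1° lat → SW at lon 16°, lat -4°.
Subsquare h=7, n=13: +7·0.0833333° lon, +13·0.0416667° lat → SW at lon 16.5833°, lat -3.45833°.
Cell spans 0.0833333° lon × 0.0416667° lat.
south -3.4583, north -3.4167.

-3.4583, -3.4167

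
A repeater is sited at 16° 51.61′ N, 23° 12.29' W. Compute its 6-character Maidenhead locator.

HK86ju

Shift to the Maidenhead origin (180°W, 90°S): lon 156.7952, lat 106.8602.
Field: lon ⌊156.7952/20⌋ = 7 → H; lat ⌊106.8602/10⌋ = 10 → K.
Square: lon ⌊16.7952/2⌋ = 8; lat ⌊6.8602/1⌋ = 6.
Subsquare: lon ⌊0.7952/0.0833333⌋ = 9 → j; lat ⌊0.8602/0.0416667⌋ = 20 → u.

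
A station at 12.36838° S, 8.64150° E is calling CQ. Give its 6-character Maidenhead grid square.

JH47hp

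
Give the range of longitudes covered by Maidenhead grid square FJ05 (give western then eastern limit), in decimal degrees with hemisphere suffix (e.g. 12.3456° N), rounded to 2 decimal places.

80.00° W, 78.00° W

Field F=5, J=9: +5·20° lon, +9·10° lat → SW at lon -80°, lat 0°.
Square 0, 5: +0·2° lon, +5·1° lat → SW at lon -80°, lat 5°.
Cell spans 2° lon × 1° lat.
west 80.00° W, east 78.00° W.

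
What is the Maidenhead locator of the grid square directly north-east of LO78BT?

LO78cu

Longitude subsquare b = 1; +1 → 2 = c.
Latitude subsquare t = 19; +1 → 20 = u.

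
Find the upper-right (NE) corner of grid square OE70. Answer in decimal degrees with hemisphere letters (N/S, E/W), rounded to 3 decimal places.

49.000° S, 116.000° E

Field O=14, E=4: +14·20° lon, +4·10° lat → SW at lon 100°, lat -50°.
Square 7, 0: +7·2° lon, +0·1° lat → SW at lon 114°, lat -50°.
Cell spans 2° lon × 1° lat. NE corner is SW corner plus one full cell.
latitude 49.000° S, longitude 116.000° E.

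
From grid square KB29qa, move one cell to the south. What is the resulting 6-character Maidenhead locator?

KB28qx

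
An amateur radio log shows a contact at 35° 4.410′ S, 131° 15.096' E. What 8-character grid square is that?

Shift to the Maidenhead origin (180°W, 90°S): lon 311.25160, lat 54.92650.
Field: 311.25160/20 → 15 → P, 54.92650/10 → 5 → F; chars PF.
Square: 11.25160/2 → 5, 4.92650/1 → 4; chars 54.
Subsquare: 1.25160/0.0833333 → 15 → p, 0.92650/0.0416667 → 22 → w; chars pw.
Extended square: 0.00160/0.00833333 → 0, 0.00983/0.00416667 → 2; chars 02.

PF54pw02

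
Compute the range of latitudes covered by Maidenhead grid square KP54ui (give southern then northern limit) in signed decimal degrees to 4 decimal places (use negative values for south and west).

64.3333, 64.3750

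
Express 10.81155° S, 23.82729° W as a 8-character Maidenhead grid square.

Add 180° to longitude and 90° to latitude: 156.17271, 79.18845.
Field: 156.17271/20 → 7 → H, 79.18845/10 → 7 → H; chars HH.
Square: 16.17271/2 → 8, 9.18845/1 → 9; chars 89.
Subsquare: 0.17271/0.0833333 → 2 → c, 0.18845/0.0416667 → 4 → e; chars ce.
Extended square: 0.00604/0.00833333 → 0, 0.02178/0.00416667 → 5; chars 05.

HH89ce05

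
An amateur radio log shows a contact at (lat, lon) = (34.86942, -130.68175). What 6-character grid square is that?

Add 180° to longitude and 90° to latitude: 49.3183, 124.8694.
Field: 49.3183/20 → 2 → C, 124.8694/10 → 12 → M; chars CM.
Square: 9.3183/2 → 4, 4.8694/1 → 4; chars 44.
Subsquare: 1.3183/0.0833333 → 15 → p, 0.8694/0.0416667 → 20 → u; chars pu.

CM44pu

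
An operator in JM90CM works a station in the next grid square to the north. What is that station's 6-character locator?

Latitude subsquare m = 12; +1 → 13 = n.
The longitude characters are unchanged.

JM90cn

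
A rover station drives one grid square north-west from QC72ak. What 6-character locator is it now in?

QC62xl

Longitude subsquare a = 0; −1 → -1, wraps to 23 = x, carry into square.
Longitude square 7; −1 → 6.
Latitude subsquare k = 10; +1 → 11 = l.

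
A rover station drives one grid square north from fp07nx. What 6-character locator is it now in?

Latitude subsquare x = 23; +1 → 24, wraps to 0 = a, carry into square.
Latitude square 7; +1 → 8.
The longitude characters are unchanged.

FP08na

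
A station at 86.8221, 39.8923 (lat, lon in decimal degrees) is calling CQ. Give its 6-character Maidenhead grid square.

KR96wt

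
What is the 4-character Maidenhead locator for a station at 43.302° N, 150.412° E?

Offset from 180°W / 90°S: lon 330.41°, lat 133.30°.
Field: lon ⌊330.41/20⌋ = 16 → Q; lat ⌊133.30/10⌋ = 13 → N.
Square: lon ⌊10.41/2⌋ = 5; lat ⌊3.30/1⌋ = 3.

QN53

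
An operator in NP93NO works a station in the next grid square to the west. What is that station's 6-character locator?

NP93mo

Longitude subsquare n = 13; −1 → 12 = m.
The latitude characters are unchanged.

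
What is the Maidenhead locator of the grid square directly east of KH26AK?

KH26bk

Longitude subsquare a = 0; +1 → 1 = b.
The latitude characters are unchanged.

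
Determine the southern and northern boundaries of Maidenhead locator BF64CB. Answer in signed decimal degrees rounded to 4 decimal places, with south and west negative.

Field B=1, F=5: +1·20° lon, +5·10° lat → SW at lon -160°, lat -40°.
Square 6, 4: +6·2° lon, +4·1° lat → SW at lon -148°, lat -36°.
Subsquare c=2, b=1: +2·0.0833333° lon, +1·0.0416667° lat → SW at lon -147.833°, lat -35.9583°.
Cell spans 0.0833333° lon × 0.0416667° lat.
south -35.9583, north -35.9167.

-35.9583, -35.9167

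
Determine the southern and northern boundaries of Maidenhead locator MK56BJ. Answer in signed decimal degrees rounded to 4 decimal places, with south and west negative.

16.3750, 16.4167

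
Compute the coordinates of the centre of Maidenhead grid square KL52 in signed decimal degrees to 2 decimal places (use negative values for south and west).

22.50, 31.00

Field K=10, L=11: +10·20° lon, +11·10° lat → SW at lon 20°, lat 20°.
Square 5, 2: +5·2° lon, +2·1° lat → SW at lon 30°, lat 22°.
Cell spans 2° lon × 1° lat. Centre is SW corner plus half of each.
latitude 22.50, longitude 31.00.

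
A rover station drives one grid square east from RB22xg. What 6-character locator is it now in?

Longitude subsquare x = 23; +1 → 24, wraps to 0 = a, carry into square.
Longitude square 2; +1 → 3.
The latitude characters are unchanged.

RB32ag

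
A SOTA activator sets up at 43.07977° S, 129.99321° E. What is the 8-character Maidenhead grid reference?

Shift to the Maidenhead origin (180°W, 90°S): lon 309.99321, lat 46.92023.
Field: lon ⌊309.99321/20⌋ = 15 → P; lat ⌊46.92023/10⌋ = 4 → E.
Square: lon ⌊9.99321/2⌋ = 4; lat ⌊6.92023/1⌋ = 6.
Subsquare: lon ⌊1.99321/0.0833333⌋ = 23 → x; lat ⌊0.92023/0.0416667⌋ = 22 → w.
Extended square: lon ⌊0.07654/0.00833333⌋ = 9; lat ⌊0.00356/0.00416667⌋ = 0.

PE46xw90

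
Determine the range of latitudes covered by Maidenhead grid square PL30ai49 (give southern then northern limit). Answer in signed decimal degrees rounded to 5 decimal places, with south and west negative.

20.37083, 20.37500

Field P=15, L=11: +15·20° lon, +11·10° lat → SW at lon 120°, lat 20°.
Square 3, 0: +3·2° lon, +0·1° lat → SW at lon 126°, lat 20°.
Subsquare a=0, i=8: +0·0.0833333° lon, +8·0.0416667° lat → SW at lon 126°, lat 20.3333°.
Extended square 4, 9: +4·0.00833333° lon, +9·0.00416667° lat → SW at lon 126.033°, lat 20.3708°.
Cell spans 0.00833333° lon × 0.00416667° lat.
south 20.37083, north 20.37500.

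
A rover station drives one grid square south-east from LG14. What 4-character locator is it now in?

LG23

Longitude square 1; +1 → 2.
Latitude square 4; −1 → 3.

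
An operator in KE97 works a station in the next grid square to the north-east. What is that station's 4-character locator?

LE08

Longitude square 9; +1 → 10, wraps to 0, carry into field.
Longitude field K = 10; +1 → 11 = L.
Latitude square 7; +1 → 8.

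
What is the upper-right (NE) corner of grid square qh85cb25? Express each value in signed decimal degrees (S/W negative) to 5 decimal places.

Field Q=16, H=7: +16·20° lon, +7·10° lat → SW at lon 140°, lat -20°.
Square 8, 5: +8·2° lon, +5·1° lat → SW at lon 156°, lat -15°.
Subsquare c=2, b=1: +2·0.0833333° lon, +1·0.0416667° lat → SW at lon 156.167°, lat -14.9583°.
Extended square 2, 5: +2·0.00833333° lon, +5·0.00416667° lat → SW at lon 156.183°, lat -14.9375°.
Cell spans 0.00833333° lon × 0.00416667° lat. NE corner is SW corner plus one full cell.
latitude -14.93333, longitude 156.19167.

-14.93333, 156.19167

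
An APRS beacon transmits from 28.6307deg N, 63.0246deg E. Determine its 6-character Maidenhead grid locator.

Shift to the Maidenhead origin (180°W, 90°S): lon 243.0246, lat 118.6307.
Field (20°×10°, letters A–R): 243.0246/20 → 12 → M, 118.6307/10 → 11 → L; chars ML.
Square (2°×1°, digits 0–9): 3.0246/2 → 1, 8.6307/1 → 8; chars 18.
Subsquare (5′×2.5′, letters a–x): 1.0246/0.0833333 → 12 → m, 0.6307/0.0416667 → 15 → p; chars mp.

ML18mp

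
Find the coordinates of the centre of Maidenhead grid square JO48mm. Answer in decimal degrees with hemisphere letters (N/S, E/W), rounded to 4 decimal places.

58.5208° N, 9.0417° E

Field J=9, O=14: +9·20° lon, +14·10° lat → SW at lon 0°, lat 50°.
Square 4, 8: +4·2° lon, +8·1° lat → SW at lon 8°, lat 58°.
Subsquare m=12, m=12: +12·0.0833333° lon, +12·0.0416667° lat → SW at lon 9°, lat 58.5°.
Cell spans 0.0833333° lon × 0.0416667° lat. Centre is SW corner plus half of each.
latitude 58.5208° N, longitude 9.0417° E.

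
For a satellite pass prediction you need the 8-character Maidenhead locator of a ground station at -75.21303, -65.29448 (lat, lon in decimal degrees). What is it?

FB74is48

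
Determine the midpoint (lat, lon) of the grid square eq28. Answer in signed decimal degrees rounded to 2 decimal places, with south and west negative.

Field E=4, Q=16: +4·20° lon, +16·10° lat → SW at lon -100°, lat 70°.
Square 2, 8: +2·2° lon, +8·1° lat → SW at lon -96°, lat 78°.
Cell spans 2° lon × 1° lat. Centre is SW corner plus half of each.
latitude 78.50, longitude -95.00.

78.50, -95.00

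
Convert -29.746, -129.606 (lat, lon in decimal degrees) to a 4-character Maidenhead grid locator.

CG50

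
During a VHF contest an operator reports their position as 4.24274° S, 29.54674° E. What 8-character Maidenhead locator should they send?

Add 180° to longitude and 90° to latitude: 209.54674, 85.75726.
Field: 209.54674/20 → 10 → K, 85.75726/10 → 8 → I; chars KI.
Square: 9.54674/2 → 4, 5.75726/1 → 5; chars 45.
Subsquare: 1.54674/0.0833333 → 18 → s, 0.75726/0.0416667 → 18 → s; chars ss.
Extended square: 0.04674/0.00833333 → 5, 0.00726/0.00416667 → 1; chars 51.

KI45ss51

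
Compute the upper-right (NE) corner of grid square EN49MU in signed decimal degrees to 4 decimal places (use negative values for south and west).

49.8750, -90.9167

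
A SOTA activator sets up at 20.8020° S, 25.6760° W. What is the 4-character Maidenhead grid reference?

Add 180° to longitude and 90° to latitude: 154.32, 69.20.
Field: 154.32/20 → 7 → H, 69.20/10 → 6 → G; chars HG.
Square: 14.32/2 → 7, 9.20/1 → 9; chars 79.

HG79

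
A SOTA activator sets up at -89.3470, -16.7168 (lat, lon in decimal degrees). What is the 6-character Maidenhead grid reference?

Shift to the Maidenhead origin (180°W, 90°S): lon 163.2832, lat 0.6530.
Field: 163.2832/20 → 8 → I, 0.6530/10 → 0 → A; chars IA.
Square: 3.2832/2 → 1, 0.6530/1 → 0; chars 10.
Subsquare: 1.2832/0.0833333 → 15 → p, 0.6530/0.0416667 → 15 → p; chars pp.

IA10pp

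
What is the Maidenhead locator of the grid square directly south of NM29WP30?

NM29wo39

Latitude extended square 0; −1 → -1, wraps to 9, carry into subsquare.
Latitude subsquare p = 15; −1 → 14 = o.
The longitude characters are unchanged.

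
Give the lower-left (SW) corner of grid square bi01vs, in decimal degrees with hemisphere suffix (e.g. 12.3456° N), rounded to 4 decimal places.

8.2500° S, 158.2500° W

Field B=1, I=8: +1·20° lon, +8·10° lat → SW at lon -160°, lat -10°.
Square 0, 1: +0·2° lon, +1·1° lat → SW at lon -160°, lat -9°.
Subsquare v=21, s=18: +21·0.0833333° lon, +18·0.0416667° lat → SW at lon -158.25°, lat -8.25°.
latitude 8.2500° S, longitude 158.2500° W.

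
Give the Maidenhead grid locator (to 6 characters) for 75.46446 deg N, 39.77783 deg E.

KQ95vl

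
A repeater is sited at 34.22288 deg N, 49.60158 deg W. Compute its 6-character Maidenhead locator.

Add 180° to longitude and 90° to latitude: 130.3984, 124.2229.
Field (20°×10°, letters A–R): 130.3984/20 → 6 → G, 124.2229/10 → 12 → M; chars GM.
Square (2°×1°, digits 0–9): 10.3984/2 → 5, 4.2229/1 → 4; chars 54.
Subsquare (5′×2.5′, letters a–x): 0.3984/0.0833333 → 4 → e, 0.2229/0.0416667 → 5 → f; chars ef.

GM54ef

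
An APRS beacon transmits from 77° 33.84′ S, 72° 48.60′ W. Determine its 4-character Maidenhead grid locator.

FB32

Offset from 180°W / 90°S: lon 107.19°, lat 12.44°.
Field: lon ⌊107.19/20⌋ = 5 → F; lat ⌊12.44/10⌋ = 1 → B.
Square: lon ⌊7.19/2⌋ = 3; lat ⌊2.44/1⌋ = 2.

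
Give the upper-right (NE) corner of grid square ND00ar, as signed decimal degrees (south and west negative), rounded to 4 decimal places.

-59.2500, 80.0833

Field N=13, D=3: +13·20° lon, +3·10° lat → SW at lon 80°, lat -60°.
Square 0, 0: +0·2° lon, +0·1° lat → SW at lon 80°, lat -60°.
Subsquare a=0, r=17: +0·0.0833333° lon, +17·0.0416667° lat → SW at lon 80°, lat -59.2917°.
Cell spans 0.0833333° lon × 0.0416667° lat. NE corner is SW corner plus one full cell.
latitude -59.2500, longitude 80.0833.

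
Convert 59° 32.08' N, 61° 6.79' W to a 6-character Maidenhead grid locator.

FO99km

Offset from 180°W / 90°S: lon 118.8868°, lat 149.5347°.
Field: lon ⌊118.8868/20⌋ = 5 → F; lat ⌊149.5347/10⌋ = 14 → O.
Square: lon ⌊18.8868/2⌋ = 9; lat ⌊9.5347/1⌋ = 9.
Subsquare: lon ⌊0.8868/0.0833333⌋ = 10 → k; lat ⌊0.5347/0.0416667⌋ = 12 → m.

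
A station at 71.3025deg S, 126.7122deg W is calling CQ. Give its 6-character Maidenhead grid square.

CB68pq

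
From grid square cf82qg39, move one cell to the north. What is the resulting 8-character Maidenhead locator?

CF82qh30

Latitude extended square 9; +1 → 10, wraps to 0, carry into subsquare.
Latitude subsquare g = 6; +1 → 7 = h.
The longitude characters are unchanged.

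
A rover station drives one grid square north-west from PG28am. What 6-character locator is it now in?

PG18xn

Longitude subsquare a = 0; −1 → -1, wraps to 23 = x, carry into square.
Longitude square 2; −1 → 1.
Latitude subsquare m = 12; +1 → 13 = n.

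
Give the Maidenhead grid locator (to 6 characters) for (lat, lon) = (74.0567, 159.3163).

Offset from 180°W / 90°S: lon 339.3163°, lat 164.0567°.
Field: lon ⌊339.3163/20⌋ = 16 → Q; lat ⌊164.0567/10⌋ = 16 → Q.
Square: lon ⌊19.3163/2⌋ = 9; lat ⌊4.0567/1⌋ = 4.
Subsquare: lon ⌊1.3163/0.0833333⌋ = 15 → p; lat ⌊0.0567/0.0416667⌋ = 1 → b.

QQ94pb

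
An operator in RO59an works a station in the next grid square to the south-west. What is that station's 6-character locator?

Longitude subsquare a = 0; −1 → -1, wraps to 23 = x, carry into square.
Longitude square 5; −1 → 4.
Latitude subsquare n = 13; −1 → 12 = m.

RO49xm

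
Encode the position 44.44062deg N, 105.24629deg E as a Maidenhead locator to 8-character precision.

Shift to the Maidenhead origin (180°W, 90°S): lon 285.24629, lat 134.44062.
Field: 285.24629/20 → 14 → O, 134.44062/10 → 13 → N; chars ON.
Square: 5.24629/2 → 2, 4.44062/1 → 4; chars 24.
Subsquare: 1.24629/0.0833333 → 14 → o, 0.44062/0.0416667 → 10 → k; chars ok.
Extended square: 0.07962/0.00833333 → 9, 0.02395/0.00416667 → 5; chars 95.

ON24ok95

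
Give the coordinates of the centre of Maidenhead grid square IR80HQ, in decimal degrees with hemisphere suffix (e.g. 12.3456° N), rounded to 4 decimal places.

80.6875° N, 3.3750° W

Field I=8, R=17: +8·20° lon, +17·10° lat → SW at lon -20°, lat 80°.
Square 8, 0: +8·2° lon, +0·1° lat → SW at lon -4°, lat 80°.
Subsquare h=7, q=16: +7·0.0833333° lon, +16·0.0416667° lat → SW at lon -3.41667°, lat 80.6667°.
Cell spans 0.0833333° lon × 0.0416667° lat. Centre is SW corner plus half of each.
latitude 80.6875° N, longitude 3.3750° W.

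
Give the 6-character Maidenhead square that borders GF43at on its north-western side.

GF33xu

Longitude subsquare a = 0; −1 → -1, wraps to 23 = x, carry into square.
Longitude square 4; −1 → 3.
Latitude subsquare t = 19; +1 → 20 = u.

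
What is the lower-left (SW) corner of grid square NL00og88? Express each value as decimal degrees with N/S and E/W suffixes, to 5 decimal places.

20.28333° N, 81.23333° E

Field N=13, L=11: +13·20° lon, +11·10° lat → SW at lon 80°, lat 20°.
Square 0, 0: +0·2° lon, +0·1° lat → SW at lon 80°, lat 20°.
Subsquare o=14, g=6: +14·0.0833333° lon, +6·0.0416667° lat → SW at lon 81.1667°, lat 20.25°.
Extended square 8, 8: +8·0.00833333° lon, +8·0.00416667° lat → SW at lon 81.2333°, lat 20.2833°.
latitude 20.28333° N, longitude 81.23333° E.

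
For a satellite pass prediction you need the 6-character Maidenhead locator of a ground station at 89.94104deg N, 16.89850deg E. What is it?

JR89kw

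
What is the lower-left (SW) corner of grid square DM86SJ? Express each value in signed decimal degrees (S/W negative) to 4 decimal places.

Field D=3, M=12: +3·20° lon, +12·10° lat → SW at lon -120°, lat 30°.
Square 8, 6: +8·2° lon, +6·1° lat → SW at lon -104°, lat 36°.
Subsquare s=18, j=9: +18·0.0833333° lon, +9·0.0416667° lat → SW at lon -102.5°, lat 36.375°.
latitude 36.3750, longitude -102.5000.

36.3750, -102.5000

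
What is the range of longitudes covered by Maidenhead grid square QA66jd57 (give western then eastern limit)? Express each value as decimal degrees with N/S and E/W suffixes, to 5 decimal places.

152.79167° E, 152.80000° E

Field Q=16, A=0: +16·20° lon, +0·10° lat → SW at lon 140°, lat -90°.
Square 6, 6: +6·2° lon, +6·1° lat → SW at lon 152°, lat -84°.
Subsquare j=9, d=3: +9·0.0833333° lon, +3·0.0416667° lat → SW at lon 152.75°, lat -83.875°.
Extended square 5, 7: +5·0.00833333° lon, +7·0.00416667° lat → SW at lon 152.792°, lat -83.8458°.
Cell spans 0.00833333° lon × 0.00416667° lat.
west 152.79167° E, east 152.80000° E.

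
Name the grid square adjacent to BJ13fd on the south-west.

Longitude subsquare f = 5; −1 → 4 = e.
Latitude subsquare d = 3; −1 → 2 = c.

BJ13ec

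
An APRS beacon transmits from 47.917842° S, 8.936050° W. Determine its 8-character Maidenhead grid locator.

IE52mb79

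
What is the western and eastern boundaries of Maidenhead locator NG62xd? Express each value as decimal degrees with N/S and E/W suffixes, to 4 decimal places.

Field N=13, G=6: +13·20° lon, +6·10° lat → SW at lon 80°, lat -30°.
Square 6, 2: +6·2° lon, +2·1° lat → SW at lon 92°, lat -28°.
Subsquare x=23, d=3: +23·0.0833333° lon, +3·0.0416667° lat → SW at lon 93.9167°, lat -27.875°.
Cell spans 0.0833333° lon × 0.0416667° lat.
west 93.9167° E, east 94.0000° E.

93.9167° E, 94.0000° E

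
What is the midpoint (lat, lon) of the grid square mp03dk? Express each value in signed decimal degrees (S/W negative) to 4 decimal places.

Field M=12, P=15: +12·20° lon, +15·10° lat → SW at lon 60°, lat 60°.
Square 0, 3: +0·2° lon, +3·1° lat → SW at lon 60°, lat 63°.
Subsquare d=3, k=10: +3·0.0833333° lon, +10·0.0416667° lat → SW at lon 60.25°, lat 63.4167°.
Cell spans 0.0833333° lon × 0.0416667° lat. Centre is SW corner plus half of each.
latitude 63.4375, longitude 60.2917.

63.4375, 60.2917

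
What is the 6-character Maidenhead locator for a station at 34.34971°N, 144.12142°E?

QM24bi

Shift to the Maidenhead origin (180°W, 90°S): lon 324.1214, lat 124.3497.
Field: 324.1214/20 → 16 → Q, 124.3497/10 → 12 → M; chars QM.
Square: 4.1214/2 → 2, 4.3497/1 → 4; chars 24.
Subsquare: 0.1214/0.0833333 → 1 → b, 0.3497/0.0416667 → 8 → i; chars bi.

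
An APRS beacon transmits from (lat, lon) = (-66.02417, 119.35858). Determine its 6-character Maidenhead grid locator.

Offset from 180°W / 90°S: lon 299.3586°, lat 23.9758°.
Field (20°×10°, letters A–R): lon ⌊299.3586/20⌋ = 14 → O; lat ⌊23.9758/10⌋ = 2 → C.
Square (2°×1°, digits 0–9): lon ⌊19.3586/2⌋ = 9; lat ⌊3.9758/1⌋ = 3.
Subsquare (5′×2.5′, letters a–x): lon ⌊1.3586/0.0833333⌋ = 16 → q; lat ⌊0.9758/0.0416667⌋ = 23 → x.

OC93qx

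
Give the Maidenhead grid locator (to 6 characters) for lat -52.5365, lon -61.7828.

FD97cl

Shift to the Maidenhead origin (180°W, 90°S): lon 118.2172, lat 37.4635.
Field: 118.2172/20 → 5 → F, 37.4635/10 → 3 → D; chars FD.
Square: 18.2172/2 → 9, 7.4635/1 → 7; chars 97.
Subsquare: 0.2172/0.0833333 → 2 → c, 0.4635/0.0416667 → 11 → l; chars cl.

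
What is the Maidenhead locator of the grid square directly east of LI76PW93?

LI76qw03

Longitude extended square 9; +1 → 10, wraps to 0, carry into subsquare.
Longitude subsquare p = 15; +1 → 16 = q.
The latitude characters are unchanged.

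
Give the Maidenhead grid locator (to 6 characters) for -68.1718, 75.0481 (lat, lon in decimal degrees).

MC71mt

Add 180° to longitude and 90° to latitude: 255.0481, 21.8282.
Field (20°×10°, letters A–R): lon ⌊255.0481/20⌋ = 12 → M; lat ⌊21.8282/10⌋ = 2 → C.
Square (2°×1°, digits 0–9): lon ⌊15.0481/2⌋ = 7; lat ⌊1.8282/1⌋ = 1.
Subsquare (5′×2.5′, letters a–x): lon ⌊1.0481/0.0833333⌋ = 12 → m; lat ⌊0.8282/0.0416667⌋ = 19 → t.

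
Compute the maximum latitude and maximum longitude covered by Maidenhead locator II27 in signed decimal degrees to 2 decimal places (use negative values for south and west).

Field I=8, I=8: +8·20° lon, +8·10° lat → SW at lon -20°, lat -10°.
Square 2, 7: +2·2° lon, +7·1° lat → SW at lon -16°, lat -3°.
Cell spans 2° lon × 1° lat. NE corner is SW corner plus one full cell.
latitude -2.00, longitude -14.00.

-2.00, -14.00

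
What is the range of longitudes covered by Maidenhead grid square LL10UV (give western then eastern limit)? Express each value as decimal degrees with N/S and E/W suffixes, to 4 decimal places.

43.6667° E, 43.7500° E

Field L=11, L=11: +11·20° lon, +11·10° lat → SW at lon 40°, lat 20°.
Square 1, 0: +1·2° lon, +0·1° lat → SW at lon 42°, lat 20°.
Subsquare u=20, v=21: +20·0.0833333° lon, +21·0.0416667° lat → SW at lon 43.6667°, lat 20.875°.
Cell spans 0.0833333° lon × 0.0416667° lat.
west 43.6667° E, east 43.7500° E.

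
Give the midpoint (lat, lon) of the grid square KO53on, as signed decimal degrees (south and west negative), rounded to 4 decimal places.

53.5625, 31.2083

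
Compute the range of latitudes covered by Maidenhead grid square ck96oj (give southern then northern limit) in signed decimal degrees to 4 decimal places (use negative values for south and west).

Field C=2, K=10: +2·20° lon, +10·10° lat → SW at lon -140°, lat 10°.
Square 9, 6: +9·2° lon, +6·1° lat → SW at lon -122°, lat 16°.
Subsquare o=14, j=9: +14·0.0833333° lon, +9·0.0416667° lat → SW at lon -120.833°, lat 16.375°.
Cell spans 0.0833333° lon × 0.0416667° lat.
south 16.3750, north 16.4167.

16.3750, 16.4167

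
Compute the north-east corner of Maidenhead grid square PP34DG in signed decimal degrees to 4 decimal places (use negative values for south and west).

64.2917, 126.3333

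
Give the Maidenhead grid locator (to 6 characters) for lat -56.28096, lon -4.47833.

Offset from 180°W / 90°S: lon 175.5217°, lat 33.7190°.
Field: 175.5217/20 → 8 → I, 33.7190/10 → 3 → D; chars ID.
Square: 15.5217/2 → 7, 3.7190/1 → 3; chars 73.
Subsquare: 1.5217/0.0833333 → 18 → s, 0.7190/0.0416667 → 17 → r; chars sr.

ID73sr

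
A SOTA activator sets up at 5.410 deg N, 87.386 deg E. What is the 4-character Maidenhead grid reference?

Offset from 180°W / 90°S: lon 267.39°, lat 95.41°.
Field: lon ⌊267.39/20⌋ = 13 → N; lat ⌊95.41/10⌋ = 9 → J.
Square: lon ⌊7.39/2⌋ = 3; lat ⌊5.41/1⌋ = 5.

NJ35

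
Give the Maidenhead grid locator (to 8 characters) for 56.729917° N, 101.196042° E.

OO06or35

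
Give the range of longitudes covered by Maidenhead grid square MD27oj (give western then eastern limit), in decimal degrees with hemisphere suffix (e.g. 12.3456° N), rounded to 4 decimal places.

65.1667° E, 65.2500° E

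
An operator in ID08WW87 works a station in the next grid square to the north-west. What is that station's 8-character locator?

Longitude extended square 8; −1 → 7.
Latitude extended square 7; +1 → 8.

ID08ww78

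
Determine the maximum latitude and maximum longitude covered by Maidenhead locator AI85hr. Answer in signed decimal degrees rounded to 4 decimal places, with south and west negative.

-4.2500, -163.3333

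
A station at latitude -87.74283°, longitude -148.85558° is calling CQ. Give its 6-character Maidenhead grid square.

BA52ng

Add 180° to longitude and 90° to latitude: 31.1444, 2.2572.
Field: lon ⌊31.1444/20⌋ = 1 → B; lat ⌊2.2572/10⌋ = 0 → A.
Square: lon ⌊11.1444/2⌋ = 5; lat ⌊2.2572/1⌋ = 2.
Subsquare: lon ⌊1.1444/0.0833333⌋ = 13 → n; lat ⌊0.2572/0.0416667⌋ = 6 → g.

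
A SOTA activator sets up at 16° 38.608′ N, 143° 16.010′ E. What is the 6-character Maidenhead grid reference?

Shift to the Maidenhead origin (180°W, 90°S): lon 323.2668, lat 106.6435.
Field (20°×10°, letters A–R): 323.2668/20 → 16 → Q, 106.6435/10 → 10 → K; chars QK.
Square (2°×1°, digits 0–9): 3.2668/2 → 1, 6.6435/1 → 6; chars 16.
Subsquare (5′×2.5′, letters a–x): 1.2668/0.0833333 → 15 → p, 0.6435/0.0416667 → 15 → p; chars pp.

QK16pp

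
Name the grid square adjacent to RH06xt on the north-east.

Longitude subsquare x = 23; +1 → 24, wraps to 0 = a, carry into square.
Longitude square 0; +1 → 1.
Latitude subsquare t = 19; +1 → 20 = u.

RH16au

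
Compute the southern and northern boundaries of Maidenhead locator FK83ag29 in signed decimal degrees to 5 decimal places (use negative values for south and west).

13.28750, 13.29167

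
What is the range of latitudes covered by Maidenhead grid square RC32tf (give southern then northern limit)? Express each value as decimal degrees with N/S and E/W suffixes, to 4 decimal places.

67.7917° S, 67.7500° S

Field R=17, C=2: +17·20° lon, +2·10° lat → SW at lon 160°, lat -70°.
Square 3, 2: +3·2° lon, +2·1° lat → SW at lon 166°, lat -68°.
Subsquare t=19, f=5: +19·0.0833333° lon, +5·0.0416667° lat → SW at lon 167.583°, lat -67.7917°.
Cell spans 0.0833333° lon × 0.0416667° lat.
south 67.7917° S, north 67.7500° S.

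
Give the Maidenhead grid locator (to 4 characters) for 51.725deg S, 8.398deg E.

Add 180° to longitude and 90° to latitude: 188.40, 38.27.
Field: lon ⌊188.40/20⌋ = 9 → J; lat ⌊38.27/10⌋ = 3 → D.
Square: lon ⌊8.40/2⌋ = 4; lat ⌊8.27/1⌋ = 8.

JD48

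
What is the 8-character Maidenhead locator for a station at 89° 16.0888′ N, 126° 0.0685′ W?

Add 180° to longitude and 90° to latitude: 53.99886, 179.26815.
Field: lon ⌊53.99886/20⌋ = 2 → C; lat ⌊179.26815/10⌋ = 17 → R.
Square: lon ⌊13.99886/2⌋ = 6; lat ⌊9.26815/1⌋ = 9.
Subsquare: lon ⌊1.99886/0.0833333⌋ = 23 → x; lat ⌊0.26815/0.0416667⌋ = 6 → g.
Extended square: lon ⌊0.08219/0.00833333⌋ = 9; lat ⌊0.01815/0.00416667⌋ = 4.

CR69xg94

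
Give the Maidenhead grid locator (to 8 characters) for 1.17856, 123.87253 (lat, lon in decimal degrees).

PJ11we42

Add 180° to longitude and 90° to latitude: 303.87253, 91.17856.
Field (20°×10°, letters A–R): lon ⌊303.87253/20⌋ = 15 → P; lat ⌊91.17856/10⌋ = 9 → J.
Square (2°×1°, digits 0–9): lon ⌊3.87253/2⌋ = 1; lat ⌊1.17856/1⌋ = 1.
Subsquare (5′×2.5′, letters a–x): lon ⌊1.87253/0.0833333⌋ = 22 → w; lat ⌊0.17856/0.0416667⌋ = 4 → e.
Extended square (30″×15″, digits 0–9): lon ⌊0.03920/0.00833333⌋ = 4; lat ⌊0.01189/0.00416667⌋ = 2.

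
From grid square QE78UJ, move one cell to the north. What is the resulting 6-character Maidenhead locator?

QE78uk

Latitude subsquare j = 9; +1 → 10 = k.
The longitude characters are unchanged.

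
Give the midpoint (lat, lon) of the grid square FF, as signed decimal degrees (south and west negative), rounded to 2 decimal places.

Field F=5, F=5: +5·20° lon, +5·10° lat → SW at lon -80°, lat -40°.
Cell spans 20° lon × 10° lat. Centre is SW corner plus half of each.
latitude -35.00, longitude -70.00.

-35.00, -70.00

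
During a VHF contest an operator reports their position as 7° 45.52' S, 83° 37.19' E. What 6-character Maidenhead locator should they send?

NI12tf

Add 180° to longitude and 90° to latitude: 263.6198, 82.2413.
Field: 263.6198/20 → 13 → N, 82.2413/10 → 8 → I; chars NI.
Square: 3.6198/2 → 1, 2.2413/1 → 2; chars 12.
Subsquare: 1.6198/0.0833333 → 19 → t, 0.2413/0.0416667 → 5 → f; chars tf.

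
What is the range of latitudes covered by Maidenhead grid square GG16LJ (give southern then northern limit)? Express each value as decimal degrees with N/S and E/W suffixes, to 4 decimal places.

23.6250° S, 23.5833° S

Field G=6, G=6: +6·20° lon, +6·10° lat → SW at lon -60°, lat -30°.
Square 1, 6: +1·2° lon, +6·1° lat → SW at lon -58°, lat -24°.
Subsquare l=11, j=9: +11·0.0833333° lon, +9·0.0416667° lat → SW at lon -57.0833°, lat -23.625°.
Cell spans 0.0833333° lon × 0.0416667° lat.
south 23.6250° S, north 23.5833° S.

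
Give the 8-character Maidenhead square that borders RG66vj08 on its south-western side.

Longitude extended square 0; −1 → -1, wraps to 9, carry into subsquare.
Longitude subsquare v = 21; −1 → 20 = u.
Latitude extended square 8; −1 → 7.

RG66uj97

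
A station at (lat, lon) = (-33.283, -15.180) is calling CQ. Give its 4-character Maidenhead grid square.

IF26

Add 180° to longitude and 90° to latitude: 164.82, 56.72.
Field: 164.82/20 → 8 → I, 56.72/10 → 5 → F; chars IF.
Square: 4.82/2 → 2, 6.72/1 → 6; chars 26.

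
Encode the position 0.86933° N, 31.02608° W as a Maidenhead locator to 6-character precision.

HJ40lu

Shift to the Maidenhead origin (180°W, 90°S): lon 148.9739, lat 90.8693.
Field (20°×10°, letters A–R): lon ⌊148.9739/20⌋ = 7 → H; lat ⌊90.8693/10⌋ = 9 → J.
Square (2°×1°, digits 0–9): lon ⌊8.9739/2⌋ = 4; lat ⌊0.8693/1⌋ = 0.
Subsquare (5′×2.5′, letters a–x): lon ⌊0.9739/0.0833333⌋ = 11 → l; lat ⌊0.8693/0.0416667⌋ = 20 → u.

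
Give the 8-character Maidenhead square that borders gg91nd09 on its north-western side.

GG91me90

Longitude extended square 0; −1 → -1, wraps to 9, carry into subsquare.
Longitude subsquare n = 13; −1 → 12 = m.
Latitude extended square 9; +1 → 10, wraps to 0, carry into subsquare.
Latitude subsquare d = 3; +1 → 4 = e.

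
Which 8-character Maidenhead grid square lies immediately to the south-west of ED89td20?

ED89tc19

Longitude extended square 2; −1 → 1.
Latitude extended square 0; −1 → -1, wraps to 9, carry into subsquare.
Latitude subsquare d = 3; −1 → 2 = c.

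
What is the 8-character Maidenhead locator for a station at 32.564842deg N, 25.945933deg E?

KM22xn35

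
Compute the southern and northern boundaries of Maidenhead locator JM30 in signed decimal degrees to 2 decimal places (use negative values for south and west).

30.00, 31.00

Field J=9, M=12: +9·20° lon, +12·10° lat → SW at lon 0°, lat 30°.
Square 3, 0: +3·2° lon, +0·1° lat → SW at lon 6°, lat 30°.
Cell spans 2° lon × 1° lat.
south 30.00, north 31.00.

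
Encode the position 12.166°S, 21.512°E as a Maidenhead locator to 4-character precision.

Shift to the Maidenhead origin (180°W, 90°S): lon 201.51, lat 77.83.
Field (20°×10°, letters A–R): 201.51/20 → 10 → K, 77.83/10 → 7 → H; chars KH.
Square (2°×1°, digits 0–9): 1.51/2 → 0, 7.83/1 → 7; chars 07.

KH07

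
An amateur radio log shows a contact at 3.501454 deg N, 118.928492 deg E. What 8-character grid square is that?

OJ93lm10

Shift to the Maidenhead origin (180°W, 90°S): lon 298.92849, lat 93.50145.
Field (20°×10°, letters A–R): lon ⌊298.92849/20⌋ = 14 → O; lat ⌊93.50145/10⌋ = 9 → J.
Square (2°×1°, digits 0–9): lon ⌊18.92849/2⌋ = 9; lat ⌊3.50145/1⌋ = 3.
Subsquare (5′×2.5′, letters a–x): lon ⌊0.92849/0.0833333⌋ = 11 → l; lat ⌊0.50145/0.0416667⌋ = 12 → m.
Extended square (30″×15″, digits 0–9): lon ⌊0.01183/0.00833333⌋ = 1; lat ⌊0.00145/0.00416667⌋ = 0.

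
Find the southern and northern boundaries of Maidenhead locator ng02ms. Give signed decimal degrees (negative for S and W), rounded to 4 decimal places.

-27.2500, -27.2083

Field N=13, G=6: +13·20° lon, +6·10° lat → SW at lon 80°, lat -30°.
Square 0, 2: +0·2° lon, +2·1° lat → SW at lon 80°, lat -28°.
Subsquare m=12, s=18: +12·0.0833333° lon, +18·0.0416667° lat → SW at lon 81°, lat -27.25°.
Cell spans 0.0833333° lon × 0.0416667° lat.
south -27.2500, north -27.2083.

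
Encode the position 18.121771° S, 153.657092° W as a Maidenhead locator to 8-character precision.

BH31ev10

Offset from 180°W / 90°S: lon 26.34291°, lat 71.87823°.
Field: lon ⌊26.34291/20⌋ = 1 → B; lat ⌊71.87823/10⌋ = 7 → H.
Square: lon ⌊6.34291/2⌋ = 3; lat ⌊1.87823/1⌋ = 1.
Subsquare: lon ⌊0.34291/0.0833333⌋ = 4 → e; lat ⌊0.87823/0.0416667⌋ = 21 → v.
Extended square: lon ⌊0.00957/0.00833333⌋ = 1; lat ⌊0.00323/0.00416667⌋ = 0.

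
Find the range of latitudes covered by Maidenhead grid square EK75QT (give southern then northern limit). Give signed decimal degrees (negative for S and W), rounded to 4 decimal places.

15.7917, 15.8333

Field E=4, K=10: +4·20° lon, +10·10° lat → SW at lon -100°, lat 10°.
Square 7, 5: +7·2° lon, +5·1° lat → SW at lon -86°, lat 15°.
Subsquare q=16, t=19: +16·0.0833333° lon, +19·0.0416667° lat → SW at lon -84.6667°, lat 15.7917°.
Cell spans 0.0833333° lon × 0.0416667° lat.
south 15.7917, north 15.8333.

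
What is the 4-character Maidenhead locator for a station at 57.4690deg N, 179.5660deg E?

RO97

Shift to the Maidenhead origin (180°W, 90°S): lon 359.57, lat 147.47.
Field: 359.57/20 → 17 → R, 147.47/10 → 14 → O; chars RO.
Square: 19.57/2 → 9, 7.47/1 → 7; chars 97.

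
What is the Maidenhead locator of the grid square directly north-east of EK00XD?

Longitude subsquare x = 23; +1 → 24, wraps to 0 = a, carry into square.
Longitude square 0; +1 → 1.
Latitude subsquare d = 3; +1 → 4 = e.

EK10ae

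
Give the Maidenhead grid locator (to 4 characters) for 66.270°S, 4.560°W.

IC73

Add 180° to longitude and 90° to latitude: 175.44, 23.73.
Field: 175.44/20 → 8 → I, 23.73/10 → 2 → C; chars IC.
Square: 15.44/2 → 7, 3.73/1 → 3; chars 73.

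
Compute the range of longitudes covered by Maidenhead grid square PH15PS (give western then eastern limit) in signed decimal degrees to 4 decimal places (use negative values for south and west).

123.2500, 123.3333

Field P=15, H=7: +15·20° lon, +7·10° lat → SW at lon 120°, lat -20°.
Square 1, 5: +1·2° lon, +5·1° lat → SW at lon 122°, lat -15°.
Subsquare p=15, s=18: +15·0.0833333° lon, +18·0.0416667° lat → SW at lon 123.25°, lat -14.25°.
Cell spans 0.0833333° lon × 0.0416667° lat.
west 123.2500, east 123.3333.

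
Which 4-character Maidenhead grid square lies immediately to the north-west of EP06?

Longitude square 0; −1 → -1, wraps to 9, carry into field.
Longitude field E = 4; −1 → 3 = D.
Latitude square 6; +1 → 7.

DP97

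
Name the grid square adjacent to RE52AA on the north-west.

RE42xb

Longitude subsquare a = 0; −1 → -1, wraps to 23 = x, carry into square.
Longitude square 5; −1 → 4.
Latitude subsquare a = 0; +1 → 1 = b.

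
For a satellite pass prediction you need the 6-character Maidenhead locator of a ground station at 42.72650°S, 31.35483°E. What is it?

KE57qg

Offset from 180°W / 90°S: lon 211.3548°, lat 47.2735°.
Field (20°×10°, letters A–R): 211.3548/20 → 10 → K, 47.2735/10 → 4 → E; chars KE.
Square (2°×1°, digits 0–9): 11.3548/2 → 5, 7.2735/1 → 7; chars 57.
Subsquare (5′×2.5′, letters a–x): 1.3548/0.0833333 → 16 → q, 0.2735/0.0416667 → 6 → g; chars qg.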